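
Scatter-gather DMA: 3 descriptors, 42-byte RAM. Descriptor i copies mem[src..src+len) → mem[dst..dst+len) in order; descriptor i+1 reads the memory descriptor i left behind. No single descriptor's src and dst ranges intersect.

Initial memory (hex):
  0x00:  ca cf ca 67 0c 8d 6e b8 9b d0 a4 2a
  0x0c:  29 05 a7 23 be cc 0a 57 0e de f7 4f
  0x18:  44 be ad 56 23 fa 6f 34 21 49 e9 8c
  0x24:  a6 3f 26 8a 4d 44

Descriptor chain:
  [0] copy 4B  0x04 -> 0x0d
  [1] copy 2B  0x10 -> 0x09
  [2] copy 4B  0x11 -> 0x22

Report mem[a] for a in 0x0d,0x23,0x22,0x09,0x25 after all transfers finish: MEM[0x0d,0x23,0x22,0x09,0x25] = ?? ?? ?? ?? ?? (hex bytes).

#0 dst[0x0d+4] := {0x0c,0x8d,0x6e,0xb8}
#1 dst[0x09+2] := {0xb8,0xcc}
#2 dst[0x22+4] := {0xcc,0x0a,0x57,0x0e}
query mem[0x0d]=0x0c, mem[0x23]=0x0a, mem[0x22]=0xcc, mem[0x09]=0xb8, mem[0x25]=0x0e

MEM[0x0d,0x23,0x22,0x09,0x25] = 0c 0a cc b8 0e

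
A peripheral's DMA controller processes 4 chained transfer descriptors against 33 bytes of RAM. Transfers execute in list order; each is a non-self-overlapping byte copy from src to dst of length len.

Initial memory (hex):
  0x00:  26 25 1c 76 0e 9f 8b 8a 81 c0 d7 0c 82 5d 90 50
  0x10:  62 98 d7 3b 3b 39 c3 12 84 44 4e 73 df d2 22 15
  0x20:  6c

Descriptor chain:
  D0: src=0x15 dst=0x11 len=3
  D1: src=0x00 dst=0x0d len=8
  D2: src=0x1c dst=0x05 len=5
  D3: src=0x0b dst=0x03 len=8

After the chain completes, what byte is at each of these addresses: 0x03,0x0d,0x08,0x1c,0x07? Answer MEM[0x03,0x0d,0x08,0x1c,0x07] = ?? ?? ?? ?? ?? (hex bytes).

[0] 0x15->0x11 len=3 : 39 c3 12
[1] 0x00->0x0d len=8 : 26 25 1c 76 0e 9f 8b 8a
[2] 0x1c->0x05 len=5 : df d2 22 15 6c
[3] 0x0b->0x03 len=8 : 0c 82 26 25 1c 76 0e 9f
query mem[0x03]=0x0c, mem[0x0d]=0x26, mem[0x08]=0x76, mem[0x1c]=0xdf, mem[0x07]=0x1c

MEM[0x03,0x0d,0x08,0x1c,0x07] = 0c 26 76 df 1c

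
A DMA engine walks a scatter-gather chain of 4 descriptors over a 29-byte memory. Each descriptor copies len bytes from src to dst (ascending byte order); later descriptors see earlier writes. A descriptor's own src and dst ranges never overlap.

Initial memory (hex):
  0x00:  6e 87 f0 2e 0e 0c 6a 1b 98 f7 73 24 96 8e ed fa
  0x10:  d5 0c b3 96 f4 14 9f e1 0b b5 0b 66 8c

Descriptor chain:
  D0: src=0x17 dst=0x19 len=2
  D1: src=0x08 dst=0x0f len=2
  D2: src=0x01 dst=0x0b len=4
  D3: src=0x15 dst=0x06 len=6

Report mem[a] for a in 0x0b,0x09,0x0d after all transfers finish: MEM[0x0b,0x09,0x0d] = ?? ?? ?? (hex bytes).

MEM[0x0b,0x09,0x0d] = 0b 0b 2e

#0 dst[0x19+2] := {0xe1,0x0b}
#1 dst[0x0f+2] := {0x98,0xf7}
#2 dst[0x0b+4] := {0x87,0xf0,0x2e,0x0e}
#3 dst[0x06+6] := {0x14,0x9f,0xe1,0x0b,0xe1,0x0b}
query mem[0x0b]=0x0b, mem[0x09]=0x0b, mem[0x0d]=0x2e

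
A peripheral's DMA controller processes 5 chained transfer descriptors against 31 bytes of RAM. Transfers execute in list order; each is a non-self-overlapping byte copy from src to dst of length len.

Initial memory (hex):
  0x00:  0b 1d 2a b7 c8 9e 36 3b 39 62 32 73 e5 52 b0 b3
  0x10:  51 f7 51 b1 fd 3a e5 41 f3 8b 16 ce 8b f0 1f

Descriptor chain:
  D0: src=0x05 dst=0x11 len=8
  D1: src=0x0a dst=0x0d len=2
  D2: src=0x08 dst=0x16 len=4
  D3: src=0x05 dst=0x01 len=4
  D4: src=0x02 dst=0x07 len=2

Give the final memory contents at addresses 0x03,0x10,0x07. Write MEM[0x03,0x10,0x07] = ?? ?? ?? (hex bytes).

  after D0: wrote 8B at 0x11 = 9e363b39623273e5
  after D1: wrote 2B at 0x0d = 3273
  after D2: wrote 4B at 0x16 = 39623273
  after D3: wrote 4B at 0x01 = 9e363b39
  after D4: wrote 2B at 0x07 = 363b
query mem[0x03]=0x3b, mem[0x10]=0x51, mem[0x07]=0x36

MEM[0x03,0x10,0x07] = 3b 51 36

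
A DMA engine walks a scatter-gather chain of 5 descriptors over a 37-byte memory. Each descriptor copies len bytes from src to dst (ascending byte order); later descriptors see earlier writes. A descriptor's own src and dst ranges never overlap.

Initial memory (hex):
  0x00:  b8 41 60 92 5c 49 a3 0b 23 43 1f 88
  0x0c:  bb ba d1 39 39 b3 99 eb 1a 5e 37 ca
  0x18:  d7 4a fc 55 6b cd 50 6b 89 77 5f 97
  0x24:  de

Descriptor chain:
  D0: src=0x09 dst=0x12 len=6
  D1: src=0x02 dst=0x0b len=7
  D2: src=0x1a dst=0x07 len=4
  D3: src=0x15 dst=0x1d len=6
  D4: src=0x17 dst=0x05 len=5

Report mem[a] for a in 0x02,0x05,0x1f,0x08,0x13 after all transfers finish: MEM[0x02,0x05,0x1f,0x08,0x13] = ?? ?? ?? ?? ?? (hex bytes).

MEM[0x02,0x05,0x1f,0x08,0x13] = 60 d1 d1 fc 1f

[0] 0x09->0x12 len=6 : 43 1f 88 bb ba d1
[1] 0x02->0x0b len=7 : 60 92 5c 49 a3 0b 23
[2] 0x1a->0x07 len=4 : fc 55 6b cd
[3] 0x15->0x1d len=6 : bb ba d1 d7 4a fc
[4] 0x17->0x05 len=5 : d1 d7 4a fc 55
query mem[0x02]=0x60, mem[0x05]=0xd1, mem[0x1f]=0xd1, mem[0x08]=0xfc, mem[0x13]=0x1f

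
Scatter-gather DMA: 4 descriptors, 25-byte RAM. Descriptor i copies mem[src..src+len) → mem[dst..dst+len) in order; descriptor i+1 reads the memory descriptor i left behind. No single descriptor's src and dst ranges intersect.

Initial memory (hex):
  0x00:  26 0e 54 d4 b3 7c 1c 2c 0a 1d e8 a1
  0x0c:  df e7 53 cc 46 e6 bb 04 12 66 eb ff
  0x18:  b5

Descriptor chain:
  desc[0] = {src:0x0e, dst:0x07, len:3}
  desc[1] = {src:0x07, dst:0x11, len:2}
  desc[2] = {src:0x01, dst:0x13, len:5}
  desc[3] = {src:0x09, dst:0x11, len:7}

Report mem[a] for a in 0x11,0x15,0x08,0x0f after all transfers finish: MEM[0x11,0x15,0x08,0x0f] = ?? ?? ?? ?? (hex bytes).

MEM[0x11,0x15,0x08,0x0f] = 46 e7 cc cc

[0] 0x0e->0x07 len=3 : 53 cc 46
[1] 0x07->0x11 len=2 : 53 cc
[2] 0x01->0x13 len=5 : 0e 54 d4 b3 7c
[3] 0x09->0x11 len=7 : 46 e8 a1 df e7 53 cc
query mem[0x11]=0x46, mem[0x15]=0xe7, mem[0x08]=0xcc, mem[0x0f]=0xcc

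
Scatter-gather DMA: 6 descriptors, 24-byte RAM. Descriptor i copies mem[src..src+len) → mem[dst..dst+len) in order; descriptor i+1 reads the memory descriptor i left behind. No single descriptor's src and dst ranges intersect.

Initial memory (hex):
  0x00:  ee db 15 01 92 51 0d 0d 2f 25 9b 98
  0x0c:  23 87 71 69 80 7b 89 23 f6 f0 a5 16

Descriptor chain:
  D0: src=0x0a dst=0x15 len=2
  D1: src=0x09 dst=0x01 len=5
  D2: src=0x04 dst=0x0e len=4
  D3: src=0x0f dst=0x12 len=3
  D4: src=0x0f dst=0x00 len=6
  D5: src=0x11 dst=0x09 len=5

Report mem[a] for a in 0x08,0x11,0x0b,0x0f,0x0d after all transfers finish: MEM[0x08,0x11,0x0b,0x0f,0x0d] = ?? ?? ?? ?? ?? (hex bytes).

  after D0: wrote 2B at 0x15 = 9b98
  after D1: wrote 5B at 0x01 = 259b982387
  after D2: wrote 4B at 0x0e = 23870d0d
  after D3: wrote 3B at 0x12 = 870d0d
  after D4: wrote 6B at 0x00 = 870d0d870d0d
  after D5: wrote 5B at 0x09 = 0d870d0d9b
query mem[0x08]=0x2f, mem[0x11]=0x0d, mem[0x0b]=0x0d, mem[0x0f]=0x87, mem[0x0d]=0x9b

MEM[0x08,0x11,0x0b,0x0f,0x0d] = 2f 0d 0d 87 9b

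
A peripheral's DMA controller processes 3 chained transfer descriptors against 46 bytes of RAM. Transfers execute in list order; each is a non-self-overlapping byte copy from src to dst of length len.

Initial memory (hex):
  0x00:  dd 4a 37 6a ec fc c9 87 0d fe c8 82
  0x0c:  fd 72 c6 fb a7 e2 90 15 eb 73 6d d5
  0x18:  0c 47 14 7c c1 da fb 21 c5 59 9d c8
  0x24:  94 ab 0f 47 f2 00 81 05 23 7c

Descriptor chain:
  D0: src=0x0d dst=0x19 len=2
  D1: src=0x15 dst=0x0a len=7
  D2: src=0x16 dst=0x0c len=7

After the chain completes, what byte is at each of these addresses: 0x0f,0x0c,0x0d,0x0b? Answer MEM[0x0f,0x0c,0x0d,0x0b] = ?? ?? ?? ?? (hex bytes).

MEM[0x0f,0x0c,0x0d,0x0b] = 72 6d d5 6d

  after D0: wrote 2B at 0x19 = 72c6
  after D1: wrote 7B at 0x0a = 736dd50c72c67c
  after D2: wrote 7B at 0x0c = 6dd50c72c67cc1
query mem[0x0f]=0x72, mem[0x0c]=0x6d, mem[0x0d]=0xd5, mem[0x0b]=0x6d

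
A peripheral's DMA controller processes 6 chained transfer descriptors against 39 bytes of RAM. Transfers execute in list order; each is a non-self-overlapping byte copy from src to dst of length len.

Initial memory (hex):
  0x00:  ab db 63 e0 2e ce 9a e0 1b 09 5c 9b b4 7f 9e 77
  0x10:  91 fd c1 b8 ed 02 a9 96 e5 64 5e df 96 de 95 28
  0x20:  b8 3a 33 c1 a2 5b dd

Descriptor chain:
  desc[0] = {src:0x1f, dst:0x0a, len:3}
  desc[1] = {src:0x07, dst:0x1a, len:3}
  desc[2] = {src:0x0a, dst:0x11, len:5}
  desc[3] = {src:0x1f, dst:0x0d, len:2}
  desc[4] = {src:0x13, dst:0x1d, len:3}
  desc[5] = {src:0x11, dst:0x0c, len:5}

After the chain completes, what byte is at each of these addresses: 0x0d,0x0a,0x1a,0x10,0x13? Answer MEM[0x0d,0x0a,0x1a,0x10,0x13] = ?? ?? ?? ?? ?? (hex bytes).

#0 dst[0x0a+3] := {0x28,0xb8,0x3a}
#1 dst[0x1a+3] := {0xe0,0x1b,0x09}
#2 dst[0x11+5] := {0x28,0xb8,0x3a,0x7f,0x9e}
#3 dst[0x0d+2] := {0x28,0xb8}
#4 dst[0x1d+3] := {0x3a,0x7f,0x9e}
#5 dst[0x0c+5] := {0x28,0xb8,0x3a,0x7f,0x9e}
query mem[0x0d]=0xb8, mem[0x0a]=0x28, mem[0x1a]=0xe0, mem[0x10]=0x9e, mem[0x13]=0x3a

MEM[0x0d,0x0a,0x1a,0x10,0x13] = b8 28 e0 9e 3a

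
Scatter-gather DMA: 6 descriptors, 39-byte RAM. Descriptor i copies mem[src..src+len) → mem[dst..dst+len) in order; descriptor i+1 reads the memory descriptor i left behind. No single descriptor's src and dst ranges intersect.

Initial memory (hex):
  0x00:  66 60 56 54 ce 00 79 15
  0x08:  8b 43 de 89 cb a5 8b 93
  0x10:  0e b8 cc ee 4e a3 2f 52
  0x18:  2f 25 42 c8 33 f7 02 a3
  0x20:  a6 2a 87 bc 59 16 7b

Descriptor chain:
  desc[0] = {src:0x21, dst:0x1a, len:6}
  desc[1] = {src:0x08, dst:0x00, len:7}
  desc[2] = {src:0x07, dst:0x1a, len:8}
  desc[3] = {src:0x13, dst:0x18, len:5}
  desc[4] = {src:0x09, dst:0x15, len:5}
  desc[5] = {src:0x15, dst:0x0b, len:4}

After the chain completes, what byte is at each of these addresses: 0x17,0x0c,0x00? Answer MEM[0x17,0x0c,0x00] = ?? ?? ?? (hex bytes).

[0] 0x21->0x1a len=6 : 2a 87 bc 59 16 7b
[1] 0x08->0x00 len=7 : 8b 43 de 89 cb a5 8b
[2] 0x07->0x1a len=8 : 15 8b 43 de 89 cb a5 8b
[3] 0x13->0x18 len=5 : ee 4e a3 2f 52
[4] 0x09->0x15 len=5 : 43 de 89 cb a5
[5] 0x15->0x0b len=4 : 43 de 89 cb
query mem[0x17]=0x89, mem[0x0c]=0xde, mem[0x00]=0x8b

MEM[0x17,0x0c,0x00] = 89 de 8b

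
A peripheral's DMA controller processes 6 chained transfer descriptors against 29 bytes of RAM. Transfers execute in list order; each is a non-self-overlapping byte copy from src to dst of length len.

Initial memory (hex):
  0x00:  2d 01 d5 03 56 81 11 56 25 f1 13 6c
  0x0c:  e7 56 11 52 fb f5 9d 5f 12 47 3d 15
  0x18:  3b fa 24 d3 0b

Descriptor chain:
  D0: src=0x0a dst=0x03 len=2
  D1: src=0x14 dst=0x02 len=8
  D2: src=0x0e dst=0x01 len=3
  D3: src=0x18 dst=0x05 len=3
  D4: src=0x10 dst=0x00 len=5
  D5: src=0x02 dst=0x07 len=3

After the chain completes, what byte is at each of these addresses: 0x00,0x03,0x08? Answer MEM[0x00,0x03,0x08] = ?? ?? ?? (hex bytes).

#0 dst[0x03+2] := {0x13,0x6c}
#1 dst[0x02+8] := {0x12,0x47,0x3d,0x15,0x3b,0xfa,0x24,0xd3}
#2 dst[0x01+3] := {0x11,0x52,0xfb}
#3 dst[0x05+3] := {0x3b,0xfa,0x24}
#4 dst[0x00+5] := {0xfb,0xf5,0x9d,0x5f,0x12}
#5 dst[0x07+3] := {0x9d,0x5f,0x12}
query mem[0x00]=0xfb, mem[0x03]=0x5f, mem[0x08]=0x5f

MEM[0x00,0x03,0x08] = fb 5f 5f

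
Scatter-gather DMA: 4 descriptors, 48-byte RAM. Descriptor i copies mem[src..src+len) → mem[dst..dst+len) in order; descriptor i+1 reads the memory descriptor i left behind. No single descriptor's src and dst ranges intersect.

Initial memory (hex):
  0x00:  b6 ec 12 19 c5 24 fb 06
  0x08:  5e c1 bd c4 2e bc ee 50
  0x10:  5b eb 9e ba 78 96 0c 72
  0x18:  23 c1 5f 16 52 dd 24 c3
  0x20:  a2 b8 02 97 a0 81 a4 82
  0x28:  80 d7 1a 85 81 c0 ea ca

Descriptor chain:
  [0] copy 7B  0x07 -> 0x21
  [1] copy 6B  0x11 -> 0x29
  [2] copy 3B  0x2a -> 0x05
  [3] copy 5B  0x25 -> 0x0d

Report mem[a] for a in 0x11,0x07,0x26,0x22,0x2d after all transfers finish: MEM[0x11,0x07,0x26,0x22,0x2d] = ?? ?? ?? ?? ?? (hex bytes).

MEM[0x11,0x07,0x26,0x22,0x2d] = eb 78 2e 5e 96

[0] 0x07->0x21 len=7 : 06 5e c1 bd c4 2e bc
[1] 0x11->0x29 len=6 : eb 9e ba 78 96 0c
[2] 0x2a->0x05 len=3 : 9e ba 78
[3] 0x25->0x0d len=5 : c4 2e bc 80 eb
query mem[0x11]=0xeb, mem[0x07]=0x78, mem[0x26]=0x2e, mem[0x22]=0x5e, mem[0x2d]=0x96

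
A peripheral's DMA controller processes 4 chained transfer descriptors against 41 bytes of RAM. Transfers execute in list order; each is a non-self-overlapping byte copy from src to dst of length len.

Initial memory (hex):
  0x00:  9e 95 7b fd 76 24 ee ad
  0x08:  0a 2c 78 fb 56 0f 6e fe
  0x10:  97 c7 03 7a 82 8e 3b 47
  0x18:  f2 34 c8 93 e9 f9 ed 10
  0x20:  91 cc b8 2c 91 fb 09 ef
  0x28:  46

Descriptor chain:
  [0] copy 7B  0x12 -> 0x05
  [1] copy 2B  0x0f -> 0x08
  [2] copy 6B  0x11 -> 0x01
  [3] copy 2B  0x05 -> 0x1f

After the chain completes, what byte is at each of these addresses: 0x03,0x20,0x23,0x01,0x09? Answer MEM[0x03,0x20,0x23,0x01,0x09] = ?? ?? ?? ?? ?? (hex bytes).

MEM[0x03,0x20,0x23,0x01,0x09] = 7a 3b 2c c7 97

  after D0: wrote 7B at 0x05 = 037a828e3b47f2
  after D1: wrote 2B at 0x08 = fe97
  after D2: wrote 6B at 0x01 = c7037a828e3b
  after D3: wrote 2B at 0x1f = 8e3b
query mem[0x03]=0x7a, mem[0x20]=0x3b, mem[0x23]=0x2c, mem[0x01]=0xc7, mem[0x09]=0x97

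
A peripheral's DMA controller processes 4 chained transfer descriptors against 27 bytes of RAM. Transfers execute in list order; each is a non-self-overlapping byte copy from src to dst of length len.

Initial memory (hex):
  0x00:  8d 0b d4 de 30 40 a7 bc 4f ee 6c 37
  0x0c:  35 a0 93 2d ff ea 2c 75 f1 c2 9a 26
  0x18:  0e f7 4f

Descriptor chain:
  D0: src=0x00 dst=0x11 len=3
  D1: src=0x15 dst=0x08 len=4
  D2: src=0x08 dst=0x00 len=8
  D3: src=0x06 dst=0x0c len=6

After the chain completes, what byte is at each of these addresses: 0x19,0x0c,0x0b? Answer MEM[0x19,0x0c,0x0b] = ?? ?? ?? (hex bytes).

MEM[0x19,0x0c,0x0b] = f7 93 0e

D0: mem[0x11..0x13] <- [8d 0b d4]
D1: mem[0x08..0x0b] <- [c2 9a 26 0e]
D2: mem[0x00..0x07] <- [c2 9a 26 0e 35 a0 93 2d]
D3: mem[0x0c..0x11] <- [93 2d c2 9a 26 0e]
query mem[0x19]=0xf7, mem[0x0c]=0x93, mem[0x0b]=0x0e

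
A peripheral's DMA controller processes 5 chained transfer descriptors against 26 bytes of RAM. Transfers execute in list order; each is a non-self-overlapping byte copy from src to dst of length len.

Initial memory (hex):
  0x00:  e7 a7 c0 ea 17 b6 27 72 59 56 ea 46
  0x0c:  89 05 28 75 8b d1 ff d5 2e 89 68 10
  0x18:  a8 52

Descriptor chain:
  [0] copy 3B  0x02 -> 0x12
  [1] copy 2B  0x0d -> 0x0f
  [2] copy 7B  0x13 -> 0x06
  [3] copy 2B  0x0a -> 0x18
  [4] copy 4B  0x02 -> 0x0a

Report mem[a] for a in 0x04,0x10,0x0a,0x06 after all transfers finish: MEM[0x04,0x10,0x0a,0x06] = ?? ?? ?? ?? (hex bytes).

MEM[0x04,0x10,0x0a,0x06] = 17 28 c0 ea

  after D0: wrote 3B at 0x12 = c0ea17
  after D1: wrote 2B at 0x0f = 0528
  after D2: wrote 7B at 0x06 = ea17896810a852
  after D3: wrote 2B at 0x18 = 10a8
  after D4: wrote 4B at 0x0a = c0ea17b6
query mem[0x04]=0x17, mem[0x10]=0x28, mem[0x0a]=0xc0, mem[0x06]=0xea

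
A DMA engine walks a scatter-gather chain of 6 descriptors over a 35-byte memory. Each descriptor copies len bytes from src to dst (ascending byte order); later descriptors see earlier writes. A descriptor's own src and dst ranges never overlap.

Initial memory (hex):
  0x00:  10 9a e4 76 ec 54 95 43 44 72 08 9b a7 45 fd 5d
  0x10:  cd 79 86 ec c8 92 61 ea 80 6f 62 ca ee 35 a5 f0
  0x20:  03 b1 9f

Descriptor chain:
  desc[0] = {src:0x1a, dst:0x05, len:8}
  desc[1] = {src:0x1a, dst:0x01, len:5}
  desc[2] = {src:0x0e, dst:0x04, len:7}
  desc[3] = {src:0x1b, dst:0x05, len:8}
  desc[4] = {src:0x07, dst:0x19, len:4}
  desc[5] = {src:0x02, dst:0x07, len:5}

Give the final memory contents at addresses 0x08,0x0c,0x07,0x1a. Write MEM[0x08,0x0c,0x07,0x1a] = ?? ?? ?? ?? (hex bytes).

MEM[0x08,0x0c,0x07,0x1a] = ee 9f ca a5

D0: mem[0x05..0x0c] <- [62 ca ee 35 a5 f0 03 b1]
D1: mem[0x01..0x05] <- [62 ca ee 35 a5]
D2: mem[0x04..0x0a] <- [fd 5d cd 79 86 ec c8]
D3: mem[0x05..0x0c] <- [ca ee 35 a5 f0 03 b1 9f]
D4: mem[0x19..0x1c] <- [35 a5 f0 03]
D5: mem[0x07..0x0b] <- [ca ee fd ca ee]
query mem[0x08]=0xee, mem[0x0c]=0x9f, mem[0x07]=0xca, mem[0x1a]=0xa5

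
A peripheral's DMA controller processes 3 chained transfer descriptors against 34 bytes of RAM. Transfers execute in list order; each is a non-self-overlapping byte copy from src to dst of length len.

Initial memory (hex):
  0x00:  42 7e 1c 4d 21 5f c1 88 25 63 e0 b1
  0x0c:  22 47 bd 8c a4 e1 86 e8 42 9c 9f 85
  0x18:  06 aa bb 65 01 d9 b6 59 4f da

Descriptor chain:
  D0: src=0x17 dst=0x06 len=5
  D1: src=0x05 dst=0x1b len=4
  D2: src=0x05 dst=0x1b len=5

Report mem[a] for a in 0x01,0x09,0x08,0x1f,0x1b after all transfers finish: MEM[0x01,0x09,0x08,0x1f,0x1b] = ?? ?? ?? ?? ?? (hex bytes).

  after D0: wrote 5B at 0x06 = 8506aabb65
  after D1: wrote 4B at 0x1b = 5f8506aa
  after D2: wrote 5B at 0x1b = 5f8506aabb
query mem[0x01]=0x7e, mem[0x09]=0xbb, mem[0x08]=0xaa, mem[0x1f]=0xbb, mem[0x1b]=0x5f

MEM[0x01,0x09,0x08,0x1f,0x1b] = 7e bb aa bb 5f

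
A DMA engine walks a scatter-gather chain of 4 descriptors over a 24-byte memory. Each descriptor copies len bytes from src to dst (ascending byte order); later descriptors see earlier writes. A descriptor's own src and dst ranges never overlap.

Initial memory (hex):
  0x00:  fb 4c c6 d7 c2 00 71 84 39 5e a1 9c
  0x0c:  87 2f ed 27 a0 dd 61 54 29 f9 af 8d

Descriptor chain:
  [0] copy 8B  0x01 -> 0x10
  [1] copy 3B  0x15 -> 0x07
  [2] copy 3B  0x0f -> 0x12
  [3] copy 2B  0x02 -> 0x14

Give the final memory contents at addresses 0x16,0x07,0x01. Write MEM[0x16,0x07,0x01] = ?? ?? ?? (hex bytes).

MEM[0x16,0x07,0x01] = 84 71 4c

[0] 0x01->0x10 len=8 : 4c c6 d7 c2 00 71 84 39
[1] 0x15->0x07 len=3 : 71 84 39
[2] 0x0f->0x12 len=3 : 27 4c c6
[3] 0x02->0x14 len=2 : c6 d7
query mem[0x16]=0x84, mem[0x07]=0x71, mem[0x01]=0x4c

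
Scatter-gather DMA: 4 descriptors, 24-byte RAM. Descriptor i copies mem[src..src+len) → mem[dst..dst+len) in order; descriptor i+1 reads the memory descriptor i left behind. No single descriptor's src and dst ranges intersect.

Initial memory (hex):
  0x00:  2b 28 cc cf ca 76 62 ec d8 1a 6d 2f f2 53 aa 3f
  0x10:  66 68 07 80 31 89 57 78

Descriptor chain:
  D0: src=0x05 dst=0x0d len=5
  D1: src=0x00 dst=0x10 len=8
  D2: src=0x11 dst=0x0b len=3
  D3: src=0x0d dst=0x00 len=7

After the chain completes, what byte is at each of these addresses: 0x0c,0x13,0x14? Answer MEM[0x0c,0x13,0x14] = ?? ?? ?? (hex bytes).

MEM[0x0c,0x13,0x14] = cc cf ca

  after D0: wrote 5B at 0x0d = 7662ecd81a
  after D1: wrote 8B at 0x10 = 2b28cccfca7662ec
  after D2: wrote 3B at 0x0b = 28cccf
  after D3: wrote 7B at 0x00 = cf62ec2b28cccf
query mem[0x0c]=0xcc, mem[0x13]=0xcf, mem[0x14]=0xca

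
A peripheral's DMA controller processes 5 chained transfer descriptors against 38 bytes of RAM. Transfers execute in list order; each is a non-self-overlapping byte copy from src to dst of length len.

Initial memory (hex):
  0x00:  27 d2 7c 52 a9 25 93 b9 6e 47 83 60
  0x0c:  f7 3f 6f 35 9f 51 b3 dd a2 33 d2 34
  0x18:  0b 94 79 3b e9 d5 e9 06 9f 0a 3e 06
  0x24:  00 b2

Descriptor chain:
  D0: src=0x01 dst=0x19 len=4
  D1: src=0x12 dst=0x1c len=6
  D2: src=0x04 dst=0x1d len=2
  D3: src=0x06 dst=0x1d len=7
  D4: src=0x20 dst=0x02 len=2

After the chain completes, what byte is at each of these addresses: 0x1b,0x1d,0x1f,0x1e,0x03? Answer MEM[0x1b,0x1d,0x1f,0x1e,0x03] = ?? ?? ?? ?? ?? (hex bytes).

D0: mem[0x19..0x1c] <- [d2 7c 52 a9]
D1: mem[0x1c..0x21] <- [b3 dd a2 33 d2 34]
D2: mem[0x1d..0x1e] <- [a9 25]
D3: mem[0x1d..0x23] <- [93 b9 6e 47 83 60 f7]
D4: mem[0x02..0x03] <- [47 83]
query mem[0x1b]=0x52, mem[0x1d]=0x93, mem[0x1f]=0x6e, mem[0x1e]=0xb9, mem[0x03]=0x83

MEM[0x1b,0x1d,0x1f,0x1e,0x03] = 52 93 6e b9 83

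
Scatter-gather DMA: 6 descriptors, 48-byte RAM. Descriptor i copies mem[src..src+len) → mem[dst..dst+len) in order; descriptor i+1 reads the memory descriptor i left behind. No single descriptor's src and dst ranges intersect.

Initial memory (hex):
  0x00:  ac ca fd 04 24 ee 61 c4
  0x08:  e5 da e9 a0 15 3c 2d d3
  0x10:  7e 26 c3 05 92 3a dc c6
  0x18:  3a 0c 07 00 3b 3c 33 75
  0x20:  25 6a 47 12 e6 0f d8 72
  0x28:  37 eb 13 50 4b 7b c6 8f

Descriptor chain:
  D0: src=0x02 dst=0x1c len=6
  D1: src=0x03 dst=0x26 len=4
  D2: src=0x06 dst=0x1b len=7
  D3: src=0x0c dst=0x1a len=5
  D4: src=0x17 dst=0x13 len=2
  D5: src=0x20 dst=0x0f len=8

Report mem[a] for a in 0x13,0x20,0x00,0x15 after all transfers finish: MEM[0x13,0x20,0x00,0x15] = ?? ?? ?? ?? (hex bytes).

#0 dst[0x1c+6] := {0xfd,0x04,0x24,0xee,0x61,0xc4}
#1 dst[0x26+4] := {0x04,0x24,0xee,0x61}
#2 dst[0x1b+7] := {0x61,0xc4,0xe5,0xda,0xe9,0xa0,0x15}
#3 dst[0x1a+5] := {0x15,0x3c,0x2d,0xd3,0x7e}
#4 dst[0x13+2] := {0xc6,0x3a}
#5 dst[0x0f+8] := {0xa0,0x15,0x47,0x12,0xe6,0x0f,0x04,0x24}
query mem[0x13]=0xe6, mem[0x20]=0xa0, mem[0x00]=0xac, mem[0x15]=0x04

MEM[0x13,0x20,0x00,0x15] = e6 a0 ac 04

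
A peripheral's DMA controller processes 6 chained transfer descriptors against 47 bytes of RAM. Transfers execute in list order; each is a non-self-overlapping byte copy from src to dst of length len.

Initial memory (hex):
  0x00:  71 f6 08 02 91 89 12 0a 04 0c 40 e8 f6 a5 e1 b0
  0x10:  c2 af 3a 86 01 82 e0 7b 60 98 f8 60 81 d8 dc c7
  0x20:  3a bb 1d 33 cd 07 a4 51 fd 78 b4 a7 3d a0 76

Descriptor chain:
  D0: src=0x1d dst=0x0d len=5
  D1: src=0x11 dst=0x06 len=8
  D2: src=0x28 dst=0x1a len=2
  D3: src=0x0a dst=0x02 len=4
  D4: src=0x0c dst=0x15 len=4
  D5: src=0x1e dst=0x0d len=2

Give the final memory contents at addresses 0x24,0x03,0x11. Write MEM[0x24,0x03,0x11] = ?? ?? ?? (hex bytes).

MEM[0x24,0x03,0x11] = cd e0 bb

D0: mem[0x0d..0x11] <- [d8 dc c7 3a bb]
D1: mem[0x06..0x0d] <- [bb 3a 86 01 82 e0 7b 60]
D2: mem[0x1a..0x1b] <- [fd 78]
D3: mem[0x02..0x05] <- [82 e0 7b 60]
D4: mem[0x15..0x18] <- [7b 60 dc c7]
D5: mem[0x0d..0x0e] <- [dc c7]
query mem[0x24]=0xcd, mem[0x03]=0xe0, mem[0x11]=0xbb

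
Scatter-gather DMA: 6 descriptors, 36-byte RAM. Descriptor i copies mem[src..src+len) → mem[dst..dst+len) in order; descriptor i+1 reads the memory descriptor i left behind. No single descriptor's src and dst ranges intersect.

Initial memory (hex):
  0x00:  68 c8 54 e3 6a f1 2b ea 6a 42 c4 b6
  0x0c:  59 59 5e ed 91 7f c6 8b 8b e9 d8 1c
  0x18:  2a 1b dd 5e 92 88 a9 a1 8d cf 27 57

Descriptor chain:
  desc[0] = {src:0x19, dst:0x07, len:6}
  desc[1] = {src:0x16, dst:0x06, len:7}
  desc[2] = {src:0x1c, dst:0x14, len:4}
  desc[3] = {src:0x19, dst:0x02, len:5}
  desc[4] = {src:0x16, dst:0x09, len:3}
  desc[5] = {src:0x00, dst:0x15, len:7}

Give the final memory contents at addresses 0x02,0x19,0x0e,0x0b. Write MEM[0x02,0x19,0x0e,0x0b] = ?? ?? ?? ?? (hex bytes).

MEM[0x02,0x19,0x0e,0x0b] = 1b 5e 5e 2a

D0: mem[0x07..0x0c] <- [1b dd 5e 92 88 a9]
D1: mem[0x06..0x0c] <- [d8 1c 2a 1b dd 5e 92]
D2: mem[0x14..0x17] <- [92 88 a9 a1]
D3: mem[0x02..0x06] <- [1b dd 5e 92 88]
D4: mem[0x09..0x0b] <- [a9 a1 2a]
D5: mem[0x15..0x1b] <- [68 c8 1b dd 5e 92 88]
query mem[0x02]=0x1b, mem[0x19]=0x5e, mem[0x0e]=0x5e, mem[0x0b]=0x2a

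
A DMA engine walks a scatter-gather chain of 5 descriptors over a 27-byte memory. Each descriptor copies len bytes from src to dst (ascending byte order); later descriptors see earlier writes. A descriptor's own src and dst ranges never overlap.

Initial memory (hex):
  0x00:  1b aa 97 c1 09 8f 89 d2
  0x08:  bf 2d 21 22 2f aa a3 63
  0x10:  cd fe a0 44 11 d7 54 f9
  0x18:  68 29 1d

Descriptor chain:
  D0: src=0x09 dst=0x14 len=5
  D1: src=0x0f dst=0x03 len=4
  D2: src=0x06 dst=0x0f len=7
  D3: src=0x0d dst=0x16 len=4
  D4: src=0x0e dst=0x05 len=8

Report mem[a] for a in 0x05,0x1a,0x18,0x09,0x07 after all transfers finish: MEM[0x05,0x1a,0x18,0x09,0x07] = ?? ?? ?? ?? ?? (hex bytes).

[0] 0x09->0x14 len=5 : 2d 21 22 2f aa
[1] 0x0f->0x03 len=4 : 63 cd fe a0
[2] 0x06->0x0f len=7 : a0 d2 bf 2d 21 22 2f
[3] 0x0d->0x16 len=4 : aa a3 a0 d2
[4] 0x0e->0x05 len=8 : a3 a0 d2 bf 2d 21 22 2f
query mem[0x05]=0xa3, mem[0x1a]=0x1d, mem[0x18]=0xa0, mem[0x09]=0x2d, mem[0x07]=0xd2

MEM[0x05,0x1a,0x18,0x09,0x07] = a3 1d a0 2d d2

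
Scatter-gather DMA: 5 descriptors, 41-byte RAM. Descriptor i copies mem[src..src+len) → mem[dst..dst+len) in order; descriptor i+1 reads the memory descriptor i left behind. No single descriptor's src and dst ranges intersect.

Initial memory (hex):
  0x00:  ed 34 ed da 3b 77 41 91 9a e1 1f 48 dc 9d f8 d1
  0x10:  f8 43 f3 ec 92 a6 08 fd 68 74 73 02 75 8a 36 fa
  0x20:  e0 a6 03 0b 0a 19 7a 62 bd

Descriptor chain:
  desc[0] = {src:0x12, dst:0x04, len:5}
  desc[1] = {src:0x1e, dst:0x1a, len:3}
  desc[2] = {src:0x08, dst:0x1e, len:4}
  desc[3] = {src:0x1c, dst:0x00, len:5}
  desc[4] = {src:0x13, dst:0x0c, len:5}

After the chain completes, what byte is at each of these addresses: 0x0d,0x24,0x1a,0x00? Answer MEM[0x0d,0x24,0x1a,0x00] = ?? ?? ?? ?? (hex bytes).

  after D0: wrote 5B at 0x04 = f3ec92a608
  after D1: wrote 3B at 0x1a = 36fae0
  after D2: wrote 4B at 0x1e = 08e11f48
  after D3: wrote 5B at 0x00 = e08a08e11f
  after D4: wrote 5B at 0x0c = ec92a608fd
query mem[0x0d]=0x92, mem[0x24]=0x0a, mem[0x1a]=0x36, mem[0x00]=0xe0

MEM[0x0d,0x24,0x1a,0x00] = 92 0a 36 e0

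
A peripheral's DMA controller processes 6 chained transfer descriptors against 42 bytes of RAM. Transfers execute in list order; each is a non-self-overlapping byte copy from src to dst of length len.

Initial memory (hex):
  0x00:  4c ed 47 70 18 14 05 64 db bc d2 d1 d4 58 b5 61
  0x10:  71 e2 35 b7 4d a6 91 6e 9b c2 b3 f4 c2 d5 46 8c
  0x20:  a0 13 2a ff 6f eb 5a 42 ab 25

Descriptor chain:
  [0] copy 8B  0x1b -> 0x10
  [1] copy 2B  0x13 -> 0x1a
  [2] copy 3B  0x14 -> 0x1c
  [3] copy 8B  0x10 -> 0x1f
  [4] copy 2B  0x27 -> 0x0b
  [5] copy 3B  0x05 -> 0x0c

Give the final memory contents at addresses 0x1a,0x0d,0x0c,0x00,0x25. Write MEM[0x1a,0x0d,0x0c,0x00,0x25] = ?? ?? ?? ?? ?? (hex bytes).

  after D0: wrote 8B at 0x10 = f4c2d5468ca0132a
  after D1: wrote 2B at 0x1a = 468c
  after D2: wrote 3B at 0x1c = 8ca013
  after D3: wrote 8B at 0x1f = f4c2d5468ca0132a
  after D4: wrote 2B at 0x0b = 42ab
  after D5: wrote 3B at 0x0c = 140564
query mem[0x1a]=0x46, mem[0x0d]=0x05, mem[0x0c]=0x14, mem[0x00]=0x4c, mem[0x25]=0x13

MEM[0x1a,0x0d,0x0c,0x00,0x25] = 46 05 14 4c 13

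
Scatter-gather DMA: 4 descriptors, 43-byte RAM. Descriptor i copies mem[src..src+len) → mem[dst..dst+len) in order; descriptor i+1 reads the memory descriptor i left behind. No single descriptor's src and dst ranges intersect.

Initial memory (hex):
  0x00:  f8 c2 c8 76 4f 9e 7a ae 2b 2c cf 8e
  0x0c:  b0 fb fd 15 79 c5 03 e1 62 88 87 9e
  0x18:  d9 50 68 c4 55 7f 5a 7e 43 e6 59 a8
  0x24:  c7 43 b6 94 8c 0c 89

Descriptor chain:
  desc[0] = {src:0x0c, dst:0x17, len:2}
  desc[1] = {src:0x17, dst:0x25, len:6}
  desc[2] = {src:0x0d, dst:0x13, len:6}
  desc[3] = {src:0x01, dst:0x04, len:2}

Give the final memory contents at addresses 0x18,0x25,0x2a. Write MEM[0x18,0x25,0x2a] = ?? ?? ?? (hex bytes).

D0: mem[0x17..0x18] <- [b0 fb]
D1: mem[0x25..0x2a] <- [b0 fb 50 68 c4 55]
D2: mem[0x13..0x18] <- [fb fd 15 79 c5 03]
D3: mem[0x04..0x05] <- [c2 c8]
query mem[0x18]=0x03, mem[0x25]=0xb0, mem[0x2a]=0x55

MEM[0x18,0x25,0x2a] = 03 b0 55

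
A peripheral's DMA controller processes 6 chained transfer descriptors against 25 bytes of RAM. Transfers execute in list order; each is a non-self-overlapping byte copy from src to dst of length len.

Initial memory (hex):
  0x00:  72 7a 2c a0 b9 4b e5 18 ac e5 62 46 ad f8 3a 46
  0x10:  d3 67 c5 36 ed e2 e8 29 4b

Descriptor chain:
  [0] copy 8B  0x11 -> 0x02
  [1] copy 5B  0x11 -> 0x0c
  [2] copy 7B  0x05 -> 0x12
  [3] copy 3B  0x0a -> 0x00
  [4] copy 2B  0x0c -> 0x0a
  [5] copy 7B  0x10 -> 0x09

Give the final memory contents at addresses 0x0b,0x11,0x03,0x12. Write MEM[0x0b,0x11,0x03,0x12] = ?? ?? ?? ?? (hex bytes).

MEM[0x0b,0x11,0x03,0x12] = ed 67 c5 ed

#0 dst[0x02+8] := {0x67,0xc5,0x36,0xed,0xe2,0xe8,0x29,0x4b}
#1 dst[0x0c+5] := {0x67,0xc5,0x36,0xed,0xe2}
#2 dst[0x12+7] := {0xed,0xe2,0xe8,0x29,0x4b,0x62,0x46}
#3 dst[0x00+3] := {0x62,0x46,0x67}
#4 dst[0x0a+2] := {0x67,0xc5}
#5 dst[0x09+7] := {0xe2,0x67,0xed,0xe2,0xe8,0x29,0x4b}
query mem[0x0b]=0xed, mem[0x11]=0x67, mem[0x03]=0xc5, mem[0x12]=0xed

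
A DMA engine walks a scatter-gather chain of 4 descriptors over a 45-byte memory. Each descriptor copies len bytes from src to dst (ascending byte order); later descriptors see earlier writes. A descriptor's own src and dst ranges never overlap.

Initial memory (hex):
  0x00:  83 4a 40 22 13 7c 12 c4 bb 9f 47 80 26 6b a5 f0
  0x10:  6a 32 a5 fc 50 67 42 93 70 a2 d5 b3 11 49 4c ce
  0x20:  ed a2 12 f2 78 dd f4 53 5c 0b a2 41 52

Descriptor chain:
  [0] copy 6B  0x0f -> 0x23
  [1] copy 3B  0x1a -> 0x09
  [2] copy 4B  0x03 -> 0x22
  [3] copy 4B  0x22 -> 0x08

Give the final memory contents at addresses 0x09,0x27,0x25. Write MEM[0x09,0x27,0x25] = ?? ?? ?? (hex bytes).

MEM[0x09,0x27,0x25] = 13 fc 12

  after D0: wrote 6B at 0x23 = f06a32a5fc50
  after D1: wrote 3B at 0x09 = d5b311
  after D2: wrote 4B at 0x22 = 22137c12
  after D3: wrote 4B at 0x08 = 22137c12
query mem[0x09]=0x13, mem[0x27]=0xfc, mem[0x25]=0x12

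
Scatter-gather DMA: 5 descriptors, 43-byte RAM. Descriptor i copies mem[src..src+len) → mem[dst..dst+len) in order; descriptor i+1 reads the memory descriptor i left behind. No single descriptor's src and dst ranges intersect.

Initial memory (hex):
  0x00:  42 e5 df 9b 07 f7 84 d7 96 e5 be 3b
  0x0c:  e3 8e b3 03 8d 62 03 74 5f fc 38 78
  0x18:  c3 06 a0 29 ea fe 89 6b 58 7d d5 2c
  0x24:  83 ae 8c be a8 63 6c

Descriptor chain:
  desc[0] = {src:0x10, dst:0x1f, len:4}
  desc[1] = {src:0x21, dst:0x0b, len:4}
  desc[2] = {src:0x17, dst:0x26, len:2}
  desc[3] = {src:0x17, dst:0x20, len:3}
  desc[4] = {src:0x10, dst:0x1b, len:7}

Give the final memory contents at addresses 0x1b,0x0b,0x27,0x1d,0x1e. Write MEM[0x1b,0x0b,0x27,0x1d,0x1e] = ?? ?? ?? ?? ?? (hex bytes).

[0] 0x10->0x1f len=4 : 8d 62 03 74
[1] 0x21->0x0b len=4 : 03 74 2c 83
[2] 0x17->0x26 len=2 : 78 c3
[3] 0x17->0x20 len=3 : 78 c3 06
[4] 0x10->0x1b len=7 : 8d 62 03 74 5f fc 38
query mem[0x1b]=0x8d, mem[0x0b]=0x03, mem[0x27]=0xc3, mem[0x1d]=0x03, mem[0x1e]=0x74

MEM[0x1b,0x0b,0x27,0x1d,0x1e] = 8d 03 c3 03 74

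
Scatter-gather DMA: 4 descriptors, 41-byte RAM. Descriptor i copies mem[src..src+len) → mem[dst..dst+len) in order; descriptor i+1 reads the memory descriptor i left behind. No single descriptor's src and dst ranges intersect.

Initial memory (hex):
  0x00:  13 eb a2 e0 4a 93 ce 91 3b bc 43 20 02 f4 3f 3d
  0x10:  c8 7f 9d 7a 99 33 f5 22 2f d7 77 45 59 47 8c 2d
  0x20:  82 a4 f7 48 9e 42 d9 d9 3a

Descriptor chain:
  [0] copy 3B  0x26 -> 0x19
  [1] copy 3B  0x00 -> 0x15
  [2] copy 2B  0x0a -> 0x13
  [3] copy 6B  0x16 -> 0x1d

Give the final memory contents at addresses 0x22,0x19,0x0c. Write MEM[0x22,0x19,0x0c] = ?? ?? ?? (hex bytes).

  after D0: wrote 3B at 0x19 = d9d93a
  after D1: wrote 3B at 0x15 = 13eba2
  after D2: wrote 2B at 0x13 = 4320
  after D3: wrote 6B at 0x1d = eba22fd9d93a
query mem[0x22]=0x3a, mem[0x19]=0xd9, mem[0x0c]=0x02

MEM[0x22,0x19,0x0c] = 3a d9 02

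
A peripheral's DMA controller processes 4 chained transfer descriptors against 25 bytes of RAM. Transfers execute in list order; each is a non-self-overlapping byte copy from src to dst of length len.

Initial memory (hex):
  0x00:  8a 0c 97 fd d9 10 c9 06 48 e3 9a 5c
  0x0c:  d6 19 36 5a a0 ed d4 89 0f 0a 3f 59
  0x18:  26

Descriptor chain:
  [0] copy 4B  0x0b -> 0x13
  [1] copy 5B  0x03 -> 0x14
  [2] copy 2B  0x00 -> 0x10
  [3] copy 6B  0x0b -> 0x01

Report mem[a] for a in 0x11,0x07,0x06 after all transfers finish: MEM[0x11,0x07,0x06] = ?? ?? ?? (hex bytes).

#0 dst[0x13+4] := {0x5c,0xd6,0x19,0x36}
#1 dst[0x14+5] := {0xfd,0xd9,0x10,0xc9,0x06}
#2 dst[0x10+2] := {0x8a,0x0c}
#3 dst[0x01+6] := {0x5c,0xd6,0x19,0x36,0x5a,0x8a}
query mem[0x11]=0x0c, mem[0x07]=0x06, mem[0x06]=0x8a

MEM[0x11,0x07,0x06] = 0c 06 8a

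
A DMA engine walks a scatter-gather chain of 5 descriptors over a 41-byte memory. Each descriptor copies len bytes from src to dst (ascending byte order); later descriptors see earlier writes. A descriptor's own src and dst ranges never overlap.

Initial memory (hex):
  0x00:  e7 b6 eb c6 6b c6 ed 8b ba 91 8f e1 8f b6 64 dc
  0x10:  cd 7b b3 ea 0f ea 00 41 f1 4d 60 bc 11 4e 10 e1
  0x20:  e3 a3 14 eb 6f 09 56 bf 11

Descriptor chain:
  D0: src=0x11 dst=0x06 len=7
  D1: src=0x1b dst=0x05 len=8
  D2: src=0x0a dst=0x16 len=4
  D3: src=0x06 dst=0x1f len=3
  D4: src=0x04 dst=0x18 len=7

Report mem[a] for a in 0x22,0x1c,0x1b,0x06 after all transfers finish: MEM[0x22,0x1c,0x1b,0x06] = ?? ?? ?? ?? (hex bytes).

MEM[0x22,0x1c,0x1b,0x06] = 14 10 4e 11

  after D0: wrote 7B at 0x06 = 7bb3ea0fea0041
  after D1: wrote 8B at 0x05 = bc114e10e1e3a314
  after D2: wrote 4B at 0x16 = e3a314b6
  after D3: wrote 3B at 0x1f = 114e10
  after D4: wrote 7B at 0x18 = 6bbc114e10e1e3
query mem[0x22]=0x14, mem[0x1c]=0x10, mem[0x1b]=0x4e, mem[0x06]=0x11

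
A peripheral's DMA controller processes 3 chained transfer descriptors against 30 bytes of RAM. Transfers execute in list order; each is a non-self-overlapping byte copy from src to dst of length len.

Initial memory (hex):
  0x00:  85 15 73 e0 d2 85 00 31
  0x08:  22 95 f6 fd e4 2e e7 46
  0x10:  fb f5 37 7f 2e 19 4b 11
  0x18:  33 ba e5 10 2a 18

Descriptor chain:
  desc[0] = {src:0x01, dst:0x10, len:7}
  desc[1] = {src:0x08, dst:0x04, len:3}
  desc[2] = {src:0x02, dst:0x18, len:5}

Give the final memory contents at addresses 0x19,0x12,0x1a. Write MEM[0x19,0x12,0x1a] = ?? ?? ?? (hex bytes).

MEM[0x19,0x12,0x1a] = e0 e0 22

#0 dst[0x10+7] := {0x15,0x73,0xe0,0xd2,0x85,0x00,0x31}
#1 dst[0x04+3] := {0x22,0x95,0xf6}
#2 dst[0x18+5] := {0x73,0xe0,0x22,0x95,0xf6}
query mem[0x19]=0xe0, mem[0x12]=0xe0, mem[0x1a]=0x22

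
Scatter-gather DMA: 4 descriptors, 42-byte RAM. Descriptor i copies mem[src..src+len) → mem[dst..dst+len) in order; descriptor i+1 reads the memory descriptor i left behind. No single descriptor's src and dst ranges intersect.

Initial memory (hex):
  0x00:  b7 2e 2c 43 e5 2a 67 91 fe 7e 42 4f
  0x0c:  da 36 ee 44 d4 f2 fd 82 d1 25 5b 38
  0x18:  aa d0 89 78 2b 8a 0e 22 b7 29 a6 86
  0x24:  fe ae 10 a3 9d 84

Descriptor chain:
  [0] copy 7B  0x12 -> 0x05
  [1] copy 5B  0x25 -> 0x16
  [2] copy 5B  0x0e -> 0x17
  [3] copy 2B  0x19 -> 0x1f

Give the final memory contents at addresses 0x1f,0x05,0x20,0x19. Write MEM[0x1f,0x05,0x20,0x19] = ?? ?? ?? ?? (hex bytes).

  after D0: wrote 7B at 0x05 = fd82d1255b38aa
  after D1: wrote 5B at 0x16 = ae10a39d84
  after D2: wrote 5B at 0x17 = ee44d4f2fd
  after D3: wrote 2B at 0x1f = d4f2
query mem[0x1f]=0xd4, mem[0x05]=0xfd, mem[0x20]=0xf2, mem[0x19]=0xd4

MEM[0x1f,0x05,0x20,0x19] = d4 fd f2 d4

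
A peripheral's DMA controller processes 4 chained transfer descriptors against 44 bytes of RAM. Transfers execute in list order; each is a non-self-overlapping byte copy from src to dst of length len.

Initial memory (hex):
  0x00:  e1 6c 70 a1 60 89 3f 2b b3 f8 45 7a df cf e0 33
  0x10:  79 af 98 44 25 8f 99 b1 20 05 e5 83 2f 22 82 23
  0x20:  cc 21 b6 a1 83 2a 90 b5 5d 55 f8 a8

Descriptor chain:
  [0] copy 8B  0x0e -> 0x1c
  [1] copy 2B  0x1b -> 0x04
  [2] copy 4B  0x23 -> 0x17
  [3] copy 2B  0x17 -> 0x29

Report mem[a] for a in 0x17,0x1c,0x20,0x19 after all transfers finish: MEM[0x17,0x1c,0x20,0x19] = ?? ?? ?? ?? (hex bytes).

MEM[0x17,0x1c,0x20,0x19] = 8f e0 98 2a

#0 dst[0x1c+8] := {0xe0,0x33,0x79,0xaf,0x98,0x44,0x25,0x8f}
#1 dst[0x04+2] := {0x83,0xe0}
#2 dst[0x17+4] := {0x8f,0x83,0x2a,0x90}
#3 dst[0x29+2] := {0x8f,0x83}
query mem[0x17]=0x8f, mem[0x1c]=0xe0, mem[0x20]=0x98, mem[0x19]=0x2a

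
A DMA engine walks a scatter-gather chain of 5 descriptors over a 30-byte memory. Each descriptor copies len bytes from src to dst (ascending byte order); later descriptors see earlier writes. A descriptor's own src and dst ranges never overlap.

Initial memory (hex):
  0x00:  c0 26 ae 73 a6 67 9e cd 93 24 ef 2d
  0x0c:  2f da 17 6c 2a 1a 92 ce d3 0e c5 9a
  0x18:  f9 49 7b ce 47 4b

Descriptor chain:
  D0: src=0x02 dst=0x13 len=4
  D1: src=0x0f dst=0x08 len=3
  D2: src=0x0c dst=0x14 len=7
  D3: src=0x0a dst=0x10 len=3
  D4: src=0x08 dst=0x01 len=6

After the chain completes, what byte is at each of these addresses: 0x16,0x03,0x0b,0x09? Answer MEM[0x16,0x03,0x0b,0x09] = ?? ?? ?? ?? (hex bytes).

#0 dst[0x13+4] := {0xae,0x73,0xa6,0x67}
#1 dst[0x08+3] := {0x6c,0x2a,0x1a}
#2 dst[0x14+7] := {0x2f,0xda,0x17,0x6c,0x2a,0x1a,0x92}
#3 dst[0x10+3] := {0x1a,0x2d,0x2f}
#4 dst[0x01+6] := {0x6c,0x2a,0x1a,0x2d,0x2f,0xda}
query mem[0x16]=0x17, mem[0x03]=0x1a, mem[0x0b]=0x2d, mem[0x09]=0x2a

MEM[0x16,0x03,0x0b,0x09] = 17 1a 2d 2a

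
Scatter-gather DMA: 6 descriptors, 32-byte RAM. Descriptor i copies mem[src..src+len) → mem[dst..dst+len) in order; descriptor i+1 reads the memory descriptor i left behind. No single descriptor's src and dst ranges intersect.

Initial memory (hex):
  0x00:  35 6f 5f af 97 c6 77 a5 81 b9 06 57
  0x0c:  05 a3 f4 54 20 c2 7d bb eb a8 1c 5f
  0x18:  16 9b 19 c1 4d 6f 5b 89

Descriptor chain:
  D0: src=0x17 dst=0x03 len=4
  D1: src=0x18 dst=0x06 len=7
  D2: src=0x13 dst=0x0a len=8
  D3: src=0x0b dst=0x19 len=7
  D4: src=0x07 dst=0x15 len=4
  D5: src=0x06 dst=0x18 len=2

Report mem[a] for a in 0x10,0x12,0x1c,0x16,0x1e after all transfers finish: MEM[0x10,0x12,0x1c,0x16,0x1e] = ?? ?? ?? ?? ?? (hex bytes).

#0 dst[0x03+4] := {0x5f,0x16,0x9b,0x19}
#1 dst[0x06+7] := {0x16,0x9b,0x19,0xc1,0x4d,0x6f,0x5b}
#2 dst[0x0a+8] := {0xbb,0xeb,0xa8,0x1c,0x5f,0x16,0x9b,0x19}
#3 dst[0x19+7] := {0xeb,0xa8,0x1c,0x5f,0x16,0x9b,0x19}
#4 dst[0x15+4] := {0x9b,0x19,0xc1,0xbb}
#5 dst[0x18+2] := {0x16,0x9b}
query mem[0x10]=0x9b, mem[0x12]=0x7d, mem[0x1c]=0x5f, mem[0x16]=0x19, mem[0x1e]=0x9b

MEM[0x10,0x12,0x1c,0x16,0x1e] = 9b 7d 5f 19 9b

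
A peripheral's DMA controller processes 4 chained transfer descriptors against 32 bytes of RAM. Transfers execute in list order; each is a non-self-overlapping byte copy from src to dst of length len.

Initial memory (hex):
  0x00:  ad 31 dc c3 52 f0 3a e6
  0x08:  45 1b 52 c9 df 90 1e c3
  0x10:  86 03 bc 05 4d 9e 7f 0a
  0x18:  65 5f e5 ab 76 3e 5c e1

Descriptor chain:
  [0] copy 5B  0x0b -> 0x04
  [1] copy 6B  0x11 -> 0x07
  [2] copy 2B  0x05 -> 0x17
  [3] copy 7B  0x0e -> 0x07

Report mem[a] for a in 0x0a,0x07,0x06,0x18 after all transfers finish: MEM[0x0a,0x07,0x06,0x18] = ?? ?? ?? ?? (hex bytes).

MEM[0x0a,0x07,0x06,0x18] = 03 1e 90 90

D0: mem[0x04..0x08] <- [c9 df 90 1e c3]
D1: mem[0x07..0x0c] <- [03 bc 05 4d 9e 7f]
D2: mem[0x17..0x18] <- [df 90]
D3: mem[0x07..0x0d] <- [1e c3 86 03 bc 05 4d]
query mem[0x0a]=0x03, mem[0x07]=0x1e, mem[0x06]=0x90, mem[0x18]=0x90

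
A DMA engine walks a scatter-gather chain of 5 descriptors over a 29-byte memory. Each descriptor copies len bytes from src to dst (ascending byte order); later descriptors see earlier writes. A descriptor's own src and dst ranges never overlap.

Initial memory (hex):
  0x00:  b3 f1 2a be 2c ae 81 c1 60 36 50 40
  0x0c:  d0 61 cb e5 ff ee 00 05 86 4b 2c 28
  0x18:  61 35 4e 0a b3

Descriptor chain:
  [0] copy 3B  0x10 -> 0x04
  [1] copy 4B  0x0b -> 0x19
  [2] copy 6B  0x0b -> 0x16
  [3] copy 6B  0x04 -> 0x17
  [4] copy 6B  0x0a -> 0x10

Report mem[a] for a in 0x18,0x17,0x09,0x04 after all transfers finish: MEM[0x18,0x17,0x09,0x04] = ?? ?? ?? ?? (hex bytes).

[0] 0x10->0x04 len=3 : ff ee 00
[1] 0x0b->0x19 len=4 : 40 d0 61 cb
[2] 0x0b->0x16 len=6 : 40 d0 61 cb e5 ff
[3] 0x04->0x17 len=6 : ff ee 00 c1 60 36
[4] 0x0a->0x10 len=6 : 50 40 d0 61 cb e5
query mem[0x18]=0xee, mem[0x17]=0xff, mem[0x09]=0x36, mem[0x04]=0xff

MEM[0x18,0x17,0x09,0x04] = ee ff 36 ff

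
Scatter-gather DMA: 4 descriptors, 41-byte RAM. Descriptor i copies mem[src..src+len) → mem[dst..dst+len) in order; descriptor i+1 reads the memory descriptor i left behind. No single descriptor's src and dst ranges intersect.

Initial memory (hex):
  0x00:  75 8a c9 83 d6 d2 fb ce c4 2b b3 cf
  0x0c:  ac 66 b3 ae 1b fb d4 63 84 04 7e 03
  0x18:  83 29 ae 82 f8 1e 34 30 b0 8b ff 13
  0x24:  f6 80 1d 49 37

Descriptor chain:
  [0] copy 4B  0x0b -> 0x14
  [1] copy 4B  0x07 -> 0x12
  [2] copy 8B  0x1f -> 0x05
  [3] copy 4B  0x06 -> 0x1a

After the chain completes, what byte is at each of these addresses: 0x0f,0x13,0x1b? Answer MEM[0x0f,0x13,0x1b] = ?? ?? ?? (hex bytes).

D0: mem[0x14..0x17] <- [cf ac 66 b3]
D1: mem[0x12..0x15] <- [ce c4 2b b3]
D2: mem[0x05..0x0c] <- [30 b0 8b ff 13 f6 80 1d]
D3: mem[0x1a..0x1d] <- [b0 8b ff 13]
query mem[0x0f]=0xae, mem[0x13]=0xc4, mem[0x1b]=0x8b

MEM[0x0f,0x13,0x1b] = ae c4 8b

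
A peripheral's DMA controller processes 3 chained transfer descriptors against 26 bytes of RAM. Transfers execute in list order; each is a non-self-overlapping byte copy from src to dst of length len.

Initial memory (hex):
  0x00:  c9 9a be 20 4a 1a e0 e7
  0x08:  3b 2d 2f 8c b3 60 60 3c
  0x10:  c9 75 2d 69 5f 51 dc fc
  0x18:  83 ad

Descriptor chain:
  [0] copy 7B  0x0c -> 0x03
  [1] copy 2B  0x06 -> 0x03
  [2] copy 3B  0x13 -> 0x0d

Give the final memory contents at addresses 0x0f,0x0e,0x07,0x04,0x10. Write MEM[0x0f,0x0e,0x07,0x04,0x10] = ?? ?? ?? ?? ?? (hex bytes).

MEM[0x0f,0x0e,0x07,0x04,0x10] = 51 5f c9 c9 c9

D0: mem[0x03..0x09] <- [b3 60 60 3c c9 75 2d]
D1: mem[0x03..0x04] <- [3c c9]
D2: mem[0x0d..0x0f] <- [69 5f 51]
query mem[0x0f]=0x51, mem[0x0e]=0x5f, mem[0x07]=0xc9, mem[0x04]=0xc9, mem[0x10]=0xc9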